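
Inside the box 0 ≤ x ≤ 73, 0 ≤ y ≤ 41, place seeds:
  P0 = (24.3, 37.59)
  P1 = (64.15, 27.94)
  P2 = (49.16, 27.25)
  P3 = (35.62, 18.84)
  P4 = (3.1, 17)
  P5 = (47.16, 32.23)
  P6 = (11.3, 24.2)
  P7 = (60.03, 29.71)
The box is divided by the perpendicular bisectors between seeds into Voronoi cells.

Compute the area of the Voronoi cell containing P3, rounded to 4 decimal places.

Area of P3's cell: 734.6284

1. box [0,73]×[0,41]: [(0, 0) (73, 0) (73, 41) (0, 41)]
2. ⊥bis P3·P0 via (29.96,28.215): [(0, 10.1271) (0, 0) (73, 0) (73, 41) (51.1366, 41)]  |A|=2203.6342
3. ⊥bis P3·P1 via (49.885,23.39): [(45.3772, 37.5228) (0, 10.1271) (0, 0) (57.3455, 0)]  |A|=1305.6545
4. ⊥bis P3·P2 via (42.39,23.045): [(36.6646, 32.2628) (0, 10.1271) (0, 0) (56.7038, 0)]  |A|=1100.3652
5. ⊥bis P3·P4 via (19.36,17.92): [(36.6646, 32.2628) (19.1469, 21.6868) (20.3739, 0) (56.7038, 0)]  |A|=782.4914
6. ⊥bis P3·P5 via (41.39,25.535): [(40.2138, 26.5487) (34.8528, 31.169) (19.1469, 21.6868) (20.3739, 0) (56.7038, 0)]  |A|=775.3741
7. ⊥bis P3·P6 via (23.46,21.52): [(40.2138, 26.5487) (34.8528, 31.169) (24.1644, 24.716) (20.0355, 5.9818) (20.3739, 0) (56.7038, 0)]  |A|=734.6284
8. ⊥bis P3·P7 via (47.825,24.275): [(40.2138, 26.5487) (34.8528, 31.169) (24.1644, 24.716) (20.0355, 5.9818) (20.3739, 0) (56.7038, 0)]  |A|=734.6284
9. canonical 6-gon: [(40.2138, 26.5487) (34.8528, 31.169) (24.1644, 24.716) (20.0355, 5.9818) (20.3739, 0) (56.7038, 0)]
10. shoelace: 734.6284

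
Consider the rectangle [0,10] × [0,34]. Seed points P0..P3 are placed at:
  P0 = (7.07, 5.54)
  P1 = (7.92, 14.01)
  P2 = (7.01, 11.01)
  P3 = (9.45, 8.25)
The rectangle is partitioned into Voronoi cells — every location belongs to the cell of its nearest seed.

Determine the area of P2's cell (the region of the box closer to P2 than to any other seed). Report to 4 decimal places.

Area of P2's cell: 45.2767

1. box [0,10]×[0,34]: [(0, 0) (10, 0) (10, 34) (0, 34)]
2. ⊥bis P2·P0 via (7.04,8.275): [(0, 8.1978) (10, 8.3075) (10, 34) (0, 34)]  |A|=257.4738
3. ⊥bis P2·P1 via (7.465,12.51): [(0, 14.7744) (0, 8.1978) (10, 8.3075) (10, 11.7411)]  |A|=50.0509
4. ⊥bis P2·P3 via (8.23,9.63): [(0, 14.7744) (0, 8.1978) (6.693, 8.2712) (10, 11.1948) (10, 11.7411)]  |A|=45.2767
5. canonical 5-gon: [(0, 14.7744) (0, 8.1978) (6.693, 8.2712) (10, 11.1948) (10, 11.7411)]
6. shoelace: 45.2767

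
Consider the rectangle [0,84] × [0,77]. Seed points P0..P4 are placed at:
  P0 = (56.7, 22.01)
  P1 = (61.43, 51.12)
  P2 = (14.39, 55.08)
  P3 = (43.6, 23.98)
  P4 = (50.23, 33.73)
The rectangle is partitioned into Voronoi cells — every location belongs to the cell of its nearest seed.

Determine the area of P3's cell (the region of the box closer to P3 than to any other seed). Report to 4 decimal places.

Area of P3's cell: 1427.8659

1. box [0,84]×[0,77]: [(0, 0) (84, 0) (84, 77) (0, 77)]
2. ⊥bis P3·P0 via (50.15,22.995): [(0, 0) (46.692, 0) (58.2714, 77) (0, 77)]  |A|=4041.0884
3. ⊥bis P3·P1 via (52.515,37.55): [(0, 72.0505) (0, 0) (46.692, 0) (52.3546, 37.6553)]  |A|=2765.1894
4. ⊥bis P3·P2 via (28.995,39.53): [(37.435, 47.457) (0, 12.2971) (0, 0) (46.692, 0) (52.3546, 37.6553)]  |A|=1646.7568
5. ⊥bis P3·P4 via (46.915,28.855): [(29.9279, 40.4062) (0, 12.2971) (0, 0) (46.692, 0) (50.6494, 26.3156)]  |A|=1427.8659
6. canonical 5-gon: [(29.9279, 40.4062) (0, 12.2971) (0, 0) (46.692, 0) (50.6494, 26.3156)]
7. shoelace: 1427.8659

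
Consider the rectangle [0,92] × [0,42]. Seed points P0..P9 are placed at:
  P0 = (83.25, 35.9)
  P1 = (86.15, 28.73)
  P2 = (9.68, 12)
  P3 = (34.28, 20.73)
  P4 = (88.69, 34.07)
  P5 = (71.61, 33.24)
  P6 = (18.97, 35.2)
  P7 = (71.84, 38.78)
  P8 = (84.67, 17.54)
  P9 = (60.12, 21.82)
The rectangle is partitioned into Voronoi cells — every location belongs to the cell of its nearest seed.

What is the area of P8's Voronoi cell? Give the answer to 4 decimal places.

1. box [0,92]×[0,42]: [(0, 0) (92, 0) (92, 42) (0, 42)]
2. ⊥bis P8·P0 via (83.96,26.72): [(0, 20.2264) (0, 0) (92, 0) (92, 27.3418)]  |A|=2188.1368
3. ⊥bis P8·P1 via (85.41,23.135): [(67.7712, 25.4679) (0, 20.2264) (0, 0) (92, 0) (92, 22.2634)]  |A|=2126.6147
4. ⊥bis P8·P2 via (47.175,14.77): [(67.7712, 25.4679) (46.5062, 23.8232) (48.2662, 0) (92, 0) (92, 22.2634)]  |A|=1081.3611
5. ⊥bis P8·P3 via (59.475,19.135): [(67.7712, 25.4679) (59.8371, 24.8543) (58.2636, 0) (92, 0) (92, 22.2634)]  |A|=797.4212
6. ⊥bis P8·P4 via (86.68,25.805): [(67.7712, 25.4679) (59.8371, 24.8543) (58.2636, 0) (92, 0) (92, 22.2634)]  |A|=797.4212
7. ⊥bis P8·P5 via (78.14,25.39): [(76.7984, 24.274) (58.8554, 9.3482) (58.2636, 0) (92, 0) (92, 22.2634)]  |A|=658.1283
8. ⊥bis P8·P6 via (51.82,26.37): [(76.7984, 24.274) (58.8554, 9.3482) (58.2636, 0) (92, 0) (92, 22.2634)]  |A|=658.1283
9. ⊥bis P8·P7 via (78.255,28.16): [(76.7984, 24.274) (58.8554, 9.3482) (58.2636, 0) (92, 0) (92, 22.2634)]  |A|=658.1283
10. ⊥bis P8·P9 via (72.395,19.68): [(76.7984, 24.274) (72.5848, 20.769) (68.964, 0) (92, 0) (92, 22.2634)]  |A|=486.2171
11. canonical 5-gon: [(76.7984, 24.274) (72.5848, 20.769) (68.964, 0) (92, 0) (92, 22.2634)]
12. shoelace: 486.2171

Area of P8's cell: 486.2171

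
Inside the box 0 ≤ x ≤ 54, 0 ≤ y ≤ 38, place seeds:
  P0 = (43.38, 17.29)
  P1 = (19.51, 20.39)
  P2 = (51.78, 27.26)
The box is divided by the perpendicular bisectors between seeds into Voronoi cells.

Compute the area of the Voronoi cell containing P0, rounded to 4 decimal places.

Area of P0's cell: 600.7956

1. box [0,54]×[0,38]: [(0, 0) (54, 0) (54, 38) (0, 38)]
2. ⊥bis P0·P1 via (31.445,18.84): [(28.9982, 0) (54, 0) (54, 38) (33.9333, 38)]  |A|=856.3004
3. ⊥bis P0·P2 via (47.58,22.275): [(33.4385, 34.1896) (28.9982, 0) (54, 0) (54, 16.866)]  |A|=600.7956
4. canonical 4-gon: [(33.4385, 34.1896) (28.9982, 0) (54, 0) (54, 16.866)]
5. shoelace: 600.7956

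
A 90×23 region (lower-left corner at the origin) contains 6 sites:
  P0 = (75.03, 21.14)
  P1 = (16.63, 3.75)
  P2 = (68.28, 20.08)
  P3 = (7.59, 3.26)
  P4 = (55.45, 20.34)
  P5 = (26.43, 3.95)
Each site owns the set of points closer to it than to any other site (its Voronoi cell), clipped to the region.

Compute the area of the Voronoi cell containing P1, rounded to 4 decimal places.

Area of P1's cell: 223.0364

1. box [0,90]×[0,23]: [(0, 0) (90, 0) (90, 23) (0, 23)]
2. ⊥bis P1·P0 via (45.83,12.445): [(0, 0) (49.5358, 0) (42.687, 23) (0, 23)]  |A|=1060.5621
3. ⊥bis P1·P2 via (42.455,11.915): [(0, 0) (46.2221, 0) (38.9503, 23) (0, 23)]  |A|=979.4828
4. ⊥bis P1·P3 via (12.11,3.505): [(12.3, 0) (46.2221, 0) (38.9503, 23) (11.0533, 23)]  |A|=710.92
5. ⊥bis P1·P4 via (36.04,12.045): [(12.3, 0) (41.1875, 0) (31.3583, 23) (11.0533, 23)]  |A|=565.7141
6. ⊥bis P1·P5 via (21.53,3.85): [(12.3, 0) (21.6086, 0) (21.1392, 23) (11.0533, 23)]  |A|=223.0364
7. canonical 4-gon: [(12.3, 0) (21.6086, 0) (21.1392, 23) (11.0533, 23)]
8. shoelace: 223.0364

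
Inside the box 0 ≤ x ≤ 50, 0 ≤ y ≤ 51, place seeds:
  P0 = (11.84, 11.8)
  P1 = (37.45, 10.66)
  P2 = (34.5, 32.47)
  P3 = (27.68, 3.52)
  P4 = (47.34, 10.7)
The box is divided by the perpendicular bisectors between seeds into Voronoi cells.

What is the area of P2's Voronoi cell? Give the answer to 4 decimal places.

Area of P2's cell: 1146.6018

1. box [0,50]×[0,51]: [(0, 0) (50, 0) (50, 51) (0, 51)]
2. ⊥bis P2·P0 via (23.17,22.135): [(0, 47.5357) (43.3611, 0) (50, 0) (50, 51) (0, 51)]  |A|=1519.4
3. ⊥bis P2·P1 via (35.975,21.565): [(0, 47.5357) (25.0392, 20.0858) (50, 23.462) (50, 51) (0, 51)]  |A|=1159.911
4. ⊥bis P2·P3 via (31.09,17.995): [(0, 47.5357) (25.0392, 20.0858) (50, 23.462) (50, 51) (0, 51)]  |A|=1159.911
5. ⊥bis P2·P4 via (40.92,21.585): [(0, 47.5357) (25.0392, 20.0858) (42.3475, 22.4269) (50, 26.9404) (50, 51) (0, 51)]  |A|=1146.6018
6. canonical 6-gon: [(0, 47.5357) (25.0392, 20.0858) (42.3475, 22.4269) (50, 26.9404) (50, 51) (0, 51)]
7. shoelace: 1146.6018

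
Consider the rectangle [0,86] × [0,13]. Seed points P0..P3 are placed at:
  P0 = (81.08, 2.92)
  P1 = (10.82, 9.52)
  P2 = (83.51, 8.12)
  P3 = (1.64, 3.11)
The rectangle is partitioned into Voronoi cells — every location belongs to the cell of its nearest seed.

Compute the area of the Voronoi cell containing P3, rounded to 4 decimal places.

Area of P3's cell: 79.3107

1. box [0,86]×[0,13]: [(0, 0) (86, 0) (86, 13) (0, 13)]
2. ⊥bis P3·P0 via (41.36,3.015): [(0, 0) (41.3528, 0) (41.3839, 13) (0, 13)]  |A|=537.7884
3. ⊥bis P3·P1 via (6.23,6.315): [(0, 0) (10.6395, 0) (1.5622, 13) (0, 13)]  |A|=79.3107
4. ⊥bis P3·P2 via (42.575,5.615): [(0, 0) (10.6395, 0) (1.5622, 13) (0, 13)]  |A|=79.3107
5. canonical 4-gon: [(0, 0) (10.6395, 0) (1.5622, 13) (0, 13)]
6. shoelace: 79.3107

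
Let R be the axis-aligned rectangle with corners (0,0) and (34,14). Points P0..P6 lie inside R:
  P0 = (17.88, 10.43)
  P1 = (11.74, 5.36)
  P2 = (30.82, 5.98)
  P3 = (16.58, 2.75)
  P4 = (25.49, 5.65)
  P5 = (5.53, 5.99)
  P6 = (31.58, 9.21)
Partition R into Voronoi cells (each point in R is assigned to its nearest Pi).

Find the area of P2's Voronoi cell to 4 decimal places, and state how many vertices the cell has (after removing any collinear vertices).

Area of P2's cell: 43.7103 (4 vertices)

1. box [0,34]×[0,14]: [(0, 0) (34, 0) (34, 14) (0, 14)]
2. ⊥bis P2·P0 via (24.35,8.205): [(21.5283, 0) (34, 0) (34, 14) (26.3429, 14)]  |A|=140.9015
3. ⊥bis P2·P1 via (21.28,5.67): [(21.5283, 0) (34, 0) (34, 14) (26.3429, 14)]  |A|=140.9015
4. ⊥bis P2·P3 via (23.7,4.365): [(23.4335, 5.5399) (24.6901, 0) (34, 0) (34, 14) (26.3429, 14)]  |A|=132.1436
5. ⊥bis P2·P4 via (28.155,5.815): [(28.515, 0) (34, 0) (34, 14) (27.6482, 14)]  |A|=82.8571
6. ⊥bis P2·P5 via (18.175,5.985): [(28.515, 0) (34, 0) (34, 14) (27.6482, 14)]  |A|=82.8571
7. ⊥bis P2·P6 via (31.2,7.595): [(27.9981, 8.3484) (28.515, 0) (34, 0) (34, 6.9362)]  |A|=43.7103
8. canonical 4-gon: [(27.9981, 8.3484) (28.515, 0) (34, 0) (34, 6.9362)]
9. shoelace: 43.7103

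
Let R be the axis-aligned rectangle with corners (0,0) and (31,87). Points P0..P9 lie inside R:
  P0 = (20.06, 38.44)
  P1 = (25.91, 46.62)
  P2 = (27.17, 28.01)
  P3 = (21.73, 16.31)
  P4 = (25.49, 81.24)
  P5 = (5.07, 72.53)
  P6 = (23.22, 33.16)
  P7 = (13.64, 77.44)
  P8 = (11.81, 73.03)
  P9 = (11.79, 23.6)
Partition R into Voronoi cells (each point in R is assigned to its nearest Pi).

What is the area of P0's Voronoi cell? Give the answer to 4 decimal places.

1. box [0,31]×[0,87]: [(0, 0) (31, 0) (31, 87) (0, 87)]
2. ⊥bis P0·P1 via (22.985,42.53): [(0, 58.9679) (0, 0) (31, 0) (31, 36.798)]  |A|=1484.3719
3. ⊥bis P0·P2 via (23.615,33.225): [(29.9539, 37.5461) (0, 58.9679) (0, 17.127)]  |A|=626.6499
4. ⊥bis P0·P3 via (20.895,27.375): [(14.3037, 26.8776) (29.9539, 37.5461) (0, 58.9679) (0, 25.7982)]  |A|=564.6345
5. ⊥bis P0·P4 via (22.775,59.84): [(14.3037, 26.8776) (29.9539, 37.5461) (0, 58.9679) (0, 25.7982)]  |A|=564.6345
6. ⊥bis P0·P5 via (12.565,55.485): [(14.3037, 26.8776) (29.9539, 37.5461) (7.8, 53.3897) (0, 49.9599) (0, 25.7982)]  |A|=529.5036
7. ⊥bis P0·P6 via (21.64,35.8): [(5.6392, 26.2237) (27.4954, 39.3044) (7.8, 53.3897) (0, 49.9599) (0, 25.7982)]  |A|=453.1077
8. ⊥bis P0·P7 via (16.85,57.94): [(5.6392, 26.2237) (27.4954, 39.3044) (7.8, 53.3897) (0, 49.9599) (0, 25.7982)]  |A|=453.1077
9. ⊥bis P0·P8 via (15.935,55.735): [(5.6392, 26.2237) (27.4954, 39.3044) (7.8, 53.3897) (0, 49.9599) (0, 25.7982)]  |A|=453.1077
10. ⊥bis P0·P9 via (15.925,31.02): [(14.7486, 31.6756) (27.4954, 39.3044) (7.8, 53.3897) (0, 49.9599) (0, 39.8946)]  |A|=335.7227
11. canonical 5-gon: [(14.7486, 31.6756) (27.4954, 39.3044) (7.8, 53.3897) (0, 49.9599) (0, 39.8946)]
12. shoelace: 335.7227

Area of P0's cell: 335.7227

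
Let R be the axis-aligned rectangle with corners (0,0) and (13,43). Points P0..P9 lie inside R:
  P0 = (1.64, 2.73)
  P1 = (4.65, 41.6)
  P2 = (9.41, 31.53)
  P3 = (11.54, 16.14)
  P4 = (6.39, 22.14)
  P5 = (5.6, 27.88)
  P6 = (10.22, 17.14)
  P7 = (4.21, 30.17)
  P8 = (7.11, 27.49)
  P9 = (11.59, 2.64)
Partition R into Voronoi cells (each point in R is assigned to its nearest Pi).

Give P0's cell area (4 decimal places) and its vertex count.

Area of P0's cell: 76.1741 (6 vertices)

1. box [0,13]×[0,43]: [(0, 0) (13, 0) (13, 43) (0, 43)]
2. ⊥bis P0·P1 via (3.145,22.165): [(0, 22.4085) (0, 0) (13, 0) (13, 21.4019)]  |A|=284.7676
3. ⊥bis P0·P2 via (5.525,17.13): [(0, 18.6206) (0, 0) (13, 0) (13, 15.1133)]  |A|=219.2704
4. ⊥bis P0·P3 via (6.59,9.435): [(0, 14.3001) (0, 0) (13, 0) (13, 4.7028)]  |A|=123.5188
5. ⊥bis P0·P4 via (4.015,12.435): [(1.7882, 12.9799) (0, 13.4175) (0, 0) (13, 0) (13, 4.7028)]  |A|=122.7297
6. ⊥bis P0·P5 via (3.62,15.305): [(1.7882, 12.9799) (0, 13.4175) (0, 0) (13, 0) (13, 4.7028)]  |A|=122.7297
7. ⊥bis P0·P6 via (5.93,9.935): [(5.8407, 9.9882) (0.1377, 13.3838) (0, 13.4175) (0, 0) (13, 0) (13, 4.7028)]  |A|=121.0791
8. ⊥bis P0·P7 via (2.925,16.45): [(5.8407, 9.9882) (0.1377, 13.3838) (0, 13.4175) (0, 0) (13, 0) (13, 4.7028)]  |A|=121.0791
9. ⊥bis P0·P8 via (4.375,15.11): [(5.8407, 9.9882) (0.1377, 13.3838) (0, 13.4175) (0, 0) (13, 0) (13, 4.7028)]  |A|=121.0791
10. ⊥bis P0·P9 via (6.615,2.685): [(6.6755, 9.3719) (5.8407, 9.9882) (0.1377, 13.3838) (0, 13.4175) (0, 0) (6.5907, 0)]  |A|=76.1741
11. canonical 6-gon: [(6.6755, 9.3719) (5.8407, 9.9882) (0.1377, 13.3838) (0, 13.4175) (0, 0) (6.5907, 0)]
12. shoelace: 76.1741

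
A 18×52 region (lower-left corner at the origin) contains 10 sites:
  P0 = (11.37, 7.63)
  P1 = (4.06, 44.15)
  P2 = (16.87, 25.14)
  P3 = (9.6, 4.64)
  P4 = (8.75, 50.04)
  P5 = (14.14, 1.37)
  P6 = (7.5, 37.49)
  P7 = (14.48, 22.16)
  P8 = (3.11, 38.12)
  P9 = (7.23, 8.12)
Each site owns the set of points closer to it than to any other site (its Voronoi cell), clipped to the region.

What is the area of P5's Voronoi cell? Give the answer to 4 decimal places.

1. box [0,18]×[0,52]: [(0, 0) (18, 0) (18, 52) (0, 52)]
2. ⊥bis P5·P0 via (12.755,4.5): [(2.5853, 0) (18, 0) (18, 6.8209)]  |A|=52.5708
3. ⊥bis P5·P1 via (9.1,22.76): [(2.5853, 0) (18, 0) (18, 6.8209)]  |A|=52.5708
4. ⊥bis P5·P2 via (15.505,13.255): [(2.5853, 0) (18, 0) (18, 6.8209)]  |A|=52.5708
5. ⊥bis P5·P3 via (11.87,3.005): [(13.0365, 4.6246) (9.7056, 0) (18, 0) (18, 6.8209)]  |A|=36.1066
6. ⊥bis P5·P4 via (11.445,25.705): [(13.0365, 4.6246) (9.7056, 0) (18, 0) (18, 6.8209)]  |A|=36.1066
7. ⊥bis P5·P6 via (10.82,19.43): [(13.0365, 4.6246) (9.7056, 0) (18, 0) (18, 6.8209)]  |A|=36.1066
8. ⊥bis P5·P7 via (14.31,11.765): [(13.0365, 4.6246) (9.7056, 0) (18, 0) (18, 6.8209)]  |A|=36.1066
9. ⊥bis P5·P8 via (8.625,19.745): [(13.0365, 4.6246) (9.7056, 0) (18, 0) (18, 6.8209)]  |A|=36.1066
10. ⊥bis P5·P9 via (10.685,4.745): [(13.0365, 4.6246) (9.7056, 0) (18, 0) (18, 6.8209)]  |A|=36.1066
11. canonical 4-gon: [(13.0365, 4.6246) (9.7056, 0) (18, 0) (18, 6.8209)]
12. shoelace: 36.1066

Area of P5's cell: 36.1066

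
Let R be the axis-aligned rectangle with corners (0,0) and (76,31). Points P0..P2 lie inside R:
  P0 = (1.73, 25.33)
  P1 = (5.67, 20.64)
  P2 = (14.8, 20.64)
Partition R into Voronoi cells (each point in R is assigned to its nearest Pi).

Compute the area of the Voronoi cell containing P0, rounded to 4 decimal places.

Area of P0's cell: 70.9894

1. box [0,76]×[0,31]: [(0, 0) (76, 0) (76, 31) (0, 31)]
2. ⊥bis P0·P1 via (3.7,22.985): [(0, 19.8767) (13.2407, 31) (0, 31)]  |A|=73.6402
3. ⊥bis P0·P2 via (8.265,22.985): [(0, 19.8767) (10.235, 28.475) (11.1411, 31) (0, 31)]  |A|=70.9894
4. canonical 4-gon: [(0, 19.8767) (10.235, 28.475) (11.1411, 31) (0, 31)]
5. shoelace: 70.9894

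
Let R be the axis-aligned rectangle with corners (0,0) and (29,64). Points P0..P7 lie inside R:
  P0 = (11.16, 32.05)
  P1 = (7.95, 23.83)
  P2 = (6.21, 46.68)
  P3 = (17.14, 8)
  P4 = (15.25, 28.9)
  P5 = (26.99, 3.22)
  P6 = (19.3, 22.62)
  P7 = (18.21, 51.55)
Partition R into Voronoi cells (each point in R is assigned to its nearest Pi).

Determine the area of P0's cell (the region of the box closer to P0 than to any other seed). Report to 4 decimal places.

1. box [0,29]×[0,64]: [(0, 0) (29, 0) (29, 64) (0, 64)]
2. ⊥bis P0·P1 via (9.555,27.94): [(0, 31.6713) (29, 20.3465) (29, 64) (0, 64)]  |A|=1101.7412
3. ⊥bis P0·P2 via (8.685,39.365): [(0, 36.4265) (0, 31.6713) (29, 20.3465) (29, 46.2385)]  |A|=444.3832
4. ⊥bis P0·P3 via (14.15,20.025): [(0, 36.4265) (0, 31.6713) (23.726, 22.4061) (29, 23.7174) (29, 46.2385)]  |A|=435.4941
5. ⊥bis P0·P4 via (13.205,30.475): [(24.0577, 44.5663) (0, 36.4265) (0, 31.6713) (10.8601, 27.4303)]  |A|=178.2333
6. ⊥bis P0·P5 via (19.075,17.635): [(24.0577, 44.5663) (0, 36.4265) (0, 31.6713) (10.8601, 27.4303)]  |A|=178.2333
7. ⊥bis P0·P6 via (15.23,27.335): [(24.0577, 44.5663) (0, 36.4265) (0, 31.6713) (10.8601, 27.4303)]  |A|=178.2333
8. ⊥bis P0·P7 via (14.685,41.8): [(20.3498, 39.7519) (15.2636, 41.5908) (0, 36.4265) (0, 31.6713) (10.8601, 27.4303)]  |A|=162.5805
9. canonical 5-gon: [(20.3498, 39.7519) (15.2636, 41.5908) (0, 36.4265) (0, 31.6713) (10.8601, 27.4303)]
10. shoelace: 162.5805

Area of P0's cell: 162.5805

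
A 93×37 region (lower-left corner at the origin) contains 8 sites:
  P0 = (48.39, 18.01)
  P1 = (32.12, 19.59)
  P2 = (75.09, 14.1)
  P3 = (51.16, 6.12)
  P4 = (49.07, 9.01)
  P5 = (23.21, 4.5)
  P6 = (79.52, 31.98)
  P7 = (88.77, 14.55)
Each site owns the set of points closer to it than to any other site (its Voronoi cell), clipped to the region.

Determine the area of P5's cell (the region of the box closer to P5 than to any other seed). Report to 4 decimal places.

1. box [0,93]×[0,37]: [(0, 0) (93, 0) (93, 37) (0, 37)]
2. ⊥bis P5·P0 via (35.8,11.255): [(0, 0) (41.8387, 0) (21.9869, 37) (0, 37)]  |A|=1180.7732
3. ⊥bis P5·P1 via (27.665,12.045): [(0, 28.38) (0, 0) (41.8387, 0) (38.9518, 5.3806)]  |A|=665.2854
4. ⊥bis P5·P2 via (49.15,9.3): [(0, 28.38) (0, 0) (41.8387, 0) (38.9518, 5.3806)]  |A|=665.2854
5. ⊥bis P5·P3 via (37.185,5.31): [(37.1182, 6.4633) (0, 28.38) (0, 0) (37.4928, 0)]  |A|=647.8704
6. ⊥bis P5·P4 via (36.14,6.755): [(36.0844, 7.0737) (0, 28.38) (0, 0) (37.3181, 0)]  |A|=644.0262
7. ⊥bis P5·P6 via (51.365,18.24): [(36.0844, 7.0737) (0, 28.38) (0, 0) (37.3181, 0)]  |A|=644.0262
8. ⊥bis P5·P7 via (55.99,9.525): [(36.0844, 7.0737) (0, 28.38) (0, 0) (37.3181, 0)]  |A|=644.0262
9. canonical 4-gon: [(36.0844, 7.0737) (0, 28.38) (0, 0) (37.3181, 0)]
10. shoelace: 644.0262

Area of P5's cell: 644.0262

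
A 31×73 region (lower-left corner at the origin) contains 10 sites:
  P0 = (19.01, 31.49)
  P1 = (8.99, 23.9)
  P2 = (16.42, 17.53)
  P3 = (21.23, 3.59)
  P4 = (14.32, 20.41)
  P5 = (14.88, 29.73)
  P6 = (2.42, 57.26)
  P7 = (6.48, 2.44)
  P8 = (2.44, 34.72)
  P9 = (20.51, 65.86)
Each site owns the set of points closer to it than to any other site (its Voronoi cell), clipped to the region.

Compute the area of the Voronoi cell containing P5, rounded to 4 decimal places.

1. box [0,31]×[0,73]: [(0, 0) (31, 0) (31, 73) (0, 73)]
2. ⊥bis P5·P0 via (16.945,30.61): [(0, 70.373) (0, 0) (29.9895, 0)]  |A|=1055.2237
3. ⊥bis P5·P1 via (11.935,26.815): [(23.5727, 15.0576) (0, 70.373) (0, 38.8728)]  |A|=371.2715
4. ⊥bis P5·P2 via (15.65,23.63): [(15.15, 23.5669) (19.7016, 24.1414) (0, 70.373) (0, 38.8728)]  |A|=349.4865
5. ⊥bis P5·P3 via (18.055,16.66): [(15.15, 23.5669) (19.7016, 24.1414) (0, 70.373) (0, 38.8728)]  |A|=349.4865
6. ⊥bis P5·P4 via (14.6,25.07): [(13.6029, 25.1299) (19.4295, 24.7798) (0, 70.373) (0, 38.8728)]  |A|=343.6728
7. ⊥bis P5·P6 via (8.65,43.495): [(13.6029, 25.1299) (19.4295, 24.7798) (11.0007, 44.5589) (0, 39.58) (0, 38.8728)]  |A|=174.3013
8. ⊥bis P5·P7 via (10.68,16.085): [(13.6029, 25.1299) (19.4295, 24.7798) (11.0007, 44.5589) (0, 39.58) (0, 38.8728)]  |A|=174.3013
9. ⊥bis P5·P8 via (8.66,32.225): [(8.0602, 30.7297) (13.6029, 25.1299) (19.4295, 24.7798) (12.3435, 41.4079)]  |A|=88.7881
10. ⊥bis P5·P9 via (17.695,47.795): [(8.0602, 30.7297) (13.6029, 25.1299) (19.4295, 24.7798) (12.3435, 41.4079)]  |A|=88.7881
11. canonical 4-gon: [(8.0602, 30.7297) (13.6029, 25.1299) (19.4295, 24.7798) (12.3435, 41.4079)]
12. shoelace: 88.7881

Area of P5's cell: 88.7881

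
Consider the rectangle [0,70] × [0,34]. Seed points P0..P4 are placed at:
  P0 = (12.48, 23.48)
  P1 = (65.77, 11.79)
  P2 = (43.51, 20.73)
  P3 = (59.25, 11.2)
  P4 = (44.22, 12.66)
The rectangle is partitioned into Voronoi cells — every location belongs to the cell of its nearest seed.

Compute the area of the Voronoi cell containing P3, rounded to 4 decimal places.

Area of P3's cell: 265.3170

1. box [0,70]×[0,34]: [(0, 0) (70, 0) (70, 34) (0, 34)]
2. ⊥bis P3·P0 via (35.865,17.34): [(31.3122, 0) (70, 0) (70, 34) (40.2393, 34)]  |A|=1163.6252
3. ⊥bis P3·P1 via (62.51,11.495): [(31.3122, 0) (63.5502, 0) (60.4735, 34) (40.2393, 34)]  |A|=892.028
4. ⊥bis P3·P2 via (51.38,15.965): [(41.7138, 0) (63.5502, 0) (60.7109, 31.3762)]  |A|=342.5721
5. ⊥bis P3·P4 via (51.735,11.93): [(52.2697, 17.4344) (50.5761, 0) (63.5502, 0) (60.7109, 31.3762)]  |A|=265.317
6. canonical 4-gon: [(52.2697, 17.4344) (50.5761, 0) (63.5502, 0) (60.7109, 31.3762)]
7. shoelace: 265.317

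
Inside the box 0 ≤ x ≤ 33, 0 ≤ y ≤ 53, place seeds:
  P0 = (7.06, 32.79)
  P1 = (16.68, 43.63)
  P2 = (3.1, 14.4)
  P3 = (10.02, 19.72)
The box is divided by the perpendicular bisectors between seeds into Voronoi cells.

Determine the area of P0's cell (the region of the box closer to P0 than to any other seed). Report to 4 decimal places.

Area of P0's cell: 267.5890

1. box [0,33]×[0,53]: [(0, 0) (33, 0) (33, 53) (0, 53)]
2. ⊥bis P0·P1 via (11.87,38.21): [(0, 48.7441) (0, 0) (33, 0) (33, 19.4581)]  |A|=1125.3359
3. ⊥bis P0·P2 via (5.08,23.595): [(0, 48.7441) (0, 24.6889) (33, 17.5829) (33, 19.4581)]  |A|=427.8519
4. ⊥bis P0·P3 via (8.54,26.255): [(21.9253, 29.2864) (0, 48.7441) (0, 24.6889) (0.8329, 24.5095)]  |A|=267.589
5. canonical 4-gon: [(21.9253, 29.2864) (0, 48.7441) (0, 24.6889) (0.8329, 24.5095)]
6. shoelace: 267.589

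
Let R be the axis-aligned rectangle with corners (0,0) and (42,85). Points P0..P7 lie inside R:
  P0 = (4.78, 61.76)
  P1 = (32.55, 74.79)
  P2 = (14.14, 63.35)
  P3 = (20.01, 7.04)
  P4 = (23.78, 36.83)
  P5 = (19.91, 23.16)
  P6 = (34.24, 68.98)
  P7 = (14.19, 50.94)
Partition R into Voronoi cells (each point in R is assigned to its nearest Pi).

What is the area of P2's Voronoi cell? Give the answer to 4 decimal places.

Area of P2's cell: 368.2243

1. box [0,42]×[0,85]: [(0, 0) (42, 0) (42, 85) (0, 85)]
2. ⊥bis P2·P0 via (9.46,62.555): [(20.0863, 0) (42, 0) (42, 85) (5.6472, 85)]  |A|=2476.3238
3. ⊥bis P2·P1 via (23.345,69.07): [(20.0863, 0) (42, 0) (42, 39.0491) (13.4461, 85) (5.6472, 85)]  |A|=1820.2852
4. ⊥bis P2·P3 via (17.075,35.195): [(14.1593, 34.8911) (42, 37.7933) (42, 39.0491) (13.4461, 85) (5.6472, 85)]  |A|=911.8943
5. ⊥bis P2·P4 via (18.96,50.09): [(12.0068, 47.5625) (32.158, 54.8875) (13.4461, 85) (5.6472, 85)]  |A|=517.9191
6. ⊥bis P2·P5 via (17.025,43.255): [(12.0068, 47.5625) (32.158, 54.8875) (13.4461, 85) (5.6472, 85)]  |A|=517.9191
7. ⊥bis P2·P6 via (24.19,66.165): [(12.0068, 47.5625) (27.7932, 53.3009) (23.402, 68.9783) (13.4461, 85) (5.6472, 85)]  |A|=480.2212
8. ⊥bis P2·P7 via (14.165,57.145): [(10.3816, 57.1298) (26.7023, 57.1955) (23.402, 68.9783) (13.4461, 85) (5.6472, 85)]  |A|=368.2243
9. canonical 5-gon: [(10.3816, 57.1298) (26.7023, 57.1955) (23.402, 68.9783) (13.4461, 85) (5.6472, 85)]
10. shoelace: 368.2243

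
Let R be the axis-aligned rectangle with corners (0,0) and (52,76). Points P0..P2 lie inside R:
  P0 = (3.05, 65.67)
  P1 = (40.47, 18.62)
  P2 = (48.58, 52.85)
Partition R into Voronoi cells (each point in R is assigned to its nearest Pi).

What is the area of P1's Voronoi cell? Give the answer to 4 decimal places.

1. box [0,52]×[0,76]: [(0, 0) (52, 0) (52, 76) (0, 76)]
2. ⊥bis P1·P0 via (21.76,42.145): [(0, 24.8387) (0, 0) (52, 0) (52, 66.1956)]  |A|=2366.8931
3. ⊥bis P1·P2 via (44.525,35.735): [(20.7754, 41.3619) (0, 24.8387) (0, 0) (52, 0) (52, 33.964)]  |A|=1863.6831
4. canonical 5-gon: [(20.7754, 41.3619) (0, 24.8387) (0, 0) (52, 0) (52, 33.964)]
5. shoelace: 1863.6831

Area of P1's cell: 1863.6831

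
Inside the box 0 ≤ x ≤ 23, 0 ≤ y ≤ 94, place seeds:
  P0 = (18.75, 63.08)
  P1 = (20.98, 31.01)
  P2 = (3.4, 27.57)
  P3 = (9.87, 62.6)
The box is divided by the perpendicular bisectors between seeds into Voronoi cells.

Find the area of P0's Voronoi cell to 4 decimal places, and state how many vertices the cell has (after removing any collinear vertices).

1. box [0,23]×[0,94]: [(0, 0) (23, 0) (23, 94) (0, 94)]
2. ⊥bis P0·P1 via (19.865,47.045): [(0, 45.6637) (23, 47.263) (23, 94) (0, 94)]  |A|=1093.3433
3. ⊥bis P0·P2 via (11.075,45.325): [(0, 50.1124) (8.8654, 46.2801) (23, 47.263) (23, 94) (0, 94)]  |A|=1073.6233
4. ⊥bis P0·P3 via (14.31,62.84): [(15.1814, 46.7193) (23, 47.263) (23, 94) (12.6257, 94)]  |A|=427.9618
5. canonical 4-gon: [(15.1814, 46.7193) (23, 47.263) (23, 94) (12.6257, 94)]
6. shoelace: 427.9618

Area of P0's cell: 427.9618 (4 vertices)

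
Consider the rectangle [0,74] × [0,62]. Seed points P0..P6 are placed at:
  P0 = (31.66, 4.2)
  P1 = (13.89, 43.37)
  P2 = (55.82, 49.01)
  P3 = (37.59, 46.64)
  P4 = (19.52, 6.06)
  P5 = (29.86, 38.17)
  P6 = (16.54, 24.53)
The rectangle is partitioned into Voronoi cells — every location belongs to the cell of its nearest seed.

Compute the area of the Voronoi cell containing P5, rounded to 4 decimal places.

1. box [0,74]×[0,62]: [(0, 0) (74, 0) (74, 62) (0, 62)]
2. ⊥bis P5·P0 via (30.76,21.185): [(0, 19.5551) (74, 23.4762) (74, 62) (0, 62)]  |A|=2995.8423
3. ⊥bis P5·P1 via (21.875,40.77): [(15.23, 20.3621) (74, 23.4762) (74, 62) (28.7877, 62)]  |A|=2073.2949
4. ⊥bis P5·P2 via (42.84,43.59): [(15.23, 20.3621) (51.7315, 22.2962) (35.1526, 62) (28.7877, 62)]  |A|=873.1685
5. ⊥bis P5·P3 via (33.725,42.405): [(25.0001, 50.3676) (15.23, 20.3621) (51.7315, 22.2962) (49.2518, 28.2347)]  |A|=582.7437
6. ⊥bis P5·P4 via (24.69,22.115): [(25.0001, 50.3676) (16.6443, 24.7058) (28.0276, 21.0402) (51.7315, 22.2962) (49.2518, 28.2347)]  |A|=555.4283
7. ⊥bis P5·P6 via (23.2,31.35): [(25.0001, 50.3676) (19.8674, 34.6044) (33.4626, 21.3282) (51.7315, 22.2962) (49.2518, 28.2347)]  |A|=455.1468
8. canonical 5-gon: [(25.0001, 50.3676) (19.8674, 34.6044) (33.4626, 21.3282) (51.7315, 22.2962) (49.2518, 28.2347)]
9. shoelace: 455.1468

Area of P5's cell: 455.1468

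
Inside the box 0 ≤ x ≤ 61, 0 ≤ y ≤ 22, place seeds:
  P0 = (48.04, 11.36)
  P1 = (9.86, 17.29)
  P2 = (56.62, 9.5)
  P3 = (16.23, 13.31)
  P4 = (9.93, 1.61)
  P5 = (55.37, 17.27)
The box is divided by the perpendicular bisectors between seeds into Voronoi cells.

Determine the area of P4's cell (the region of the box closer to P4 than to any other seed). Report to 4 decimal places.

Area of P4's cell: 171.3873

1. box [0,61]×[0,22]: [(0, 0) (61, 0) (61, 22) (0, 22)]
2. ⊥bis P4·P0 via (28.985,6.485): [(0, 0) (30.6441, 0) (25.0157, 22) (0, 22)]  |A|=612.2576
3. ⊥bis P4·P1 via (9.895,9.45): [(0, 9.4058) (0, 0) (30.6441, 0) (28.2055, 9.5317)]  |A|=278.694
4. ⊥bis P4·P2 via (33.275,5.555): [(0, 9.4058) (0, 0) (30.6441, 0) (28.2055, 9.5317)]  |A|=278.694
5. ⊥bis P4·P3 via (13.08,7.46): [(9.3885, 9.4477) (0, 9.4058) (0, 0) (26.9343, 0)]  |A|=171.3873
6. ⊥bis P4·P5 via (32.65,9.44): [(9.3885, 9.4477) (0, 9.4058) (0, 0) (26.9343, 0)]  |A|=171.3873
7. canonical 4-gon: [(9.3885, 9.4477) (0, 9.4058) (0, 0) (26.9343, 0)]
8. shoelace: 171.3873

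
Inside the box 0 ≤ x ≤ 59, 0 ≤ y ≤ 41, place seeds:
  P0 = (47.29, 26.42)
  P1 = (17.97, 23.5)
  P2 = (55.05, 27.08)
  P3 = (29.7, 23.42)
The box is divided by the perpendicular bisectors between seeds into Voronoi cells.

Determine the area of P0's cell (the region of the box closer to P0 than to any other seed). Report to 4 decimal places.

Area of P0's cell: 510.5621

1. box [0,59]×[0,41]: [(0, 0) (59, 0) (59, 41) (0, 41)]
2. ⊥bis P0·P1 via (32.63,24.96): [(35.1158, 0) (59, 0) (59, 41) (31.0326, 41)]  |A|=1062.9588
3. ⊥bis P0·P2 via (51.17,26.75): [(35.1158, 0) (53.4451, 0) (49.958, 41) (31.0326, 41)]  |A|=763.7233
4. ⊥bis P0·P3 via (38.495,24.92): [(42.7451, 0) (53.4451, 0) (49.958, 41) (35.7525, 41)]  |A|=510.5621
5. canonical 4-gon: [(42.7451, 0) (53.4451, 0) (49.958, 41) (35.7525, 41)]
6. shoelace: 510.5621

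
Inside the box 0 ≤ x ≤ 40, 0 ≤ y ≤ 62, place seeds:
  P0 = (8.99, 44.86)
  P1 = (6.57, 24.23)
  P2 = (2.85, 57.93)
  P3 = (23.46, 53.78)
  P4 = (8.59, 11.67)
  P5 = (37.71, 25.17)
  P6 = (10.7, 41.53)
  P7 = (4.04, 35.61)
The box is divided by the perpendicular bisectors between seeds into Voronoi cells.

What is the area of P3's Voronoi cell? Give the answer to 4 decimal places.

Area of P3's cell: 506.4931

1. box [0,40]×[0,62]: [(0, 0) (40, 0) (40, 62) (0, 62)]
2. ⊥bis P3·P0 via (16.225,49.32): [(40, 10.7523) (40, 62) (8.4084, 62)]  |A|=809.498
3. ⊥bis P3·P1 via (15.015,39.005): [(26.7013, 32.3254) (40, 24.7242) (40, 62) (8.4084, 62)]  |A|=716.5932
4. ⊥bis P3·P2 via (13.155,55.855): [(12.919, 54.683) (26.7013, 32.3254) (40, 24.7242) (40, 62) (14.3923, 62)]  |A|=694.701
5. ⊥bis P3·P4 via (16.025,32.725): [(12.919, 54.683) (26.7013, 32.3254) (40, 24.7242) (40, 62) (14.3923, 62)]  |A|=694.701
6. ⊥bis P3·P5 via (30.585,39.475): [(12.919, 54.683) (24.2416, 36.3155) (40, 44.1644) (40, 62) (14.3923, 62)]  |A|=524.3449
7. ⊥bis P3·P6 via (17.08,47.655): [(12.919, 54.683) (17.5589, 47.1562) (26.7614, 37.5705) (40, 44.1644) (40, 62) (14.3923, 62)]  |A|=506.4931
8. ⊥bis P3·P7 via (13.75,44.695): [(12.919, 54.683) (17.5589, 47.1562) (26.7614, 37.5705) (40, 44.1644) (40, 62) (14.3923, 62)]  |A|=506.4931
9. canonical 6-gon: [(12.919, 54.683) (17.5589, 47.1562) (26.7614, 37.5705) (40, 44.1644) (40, 62) (14.3923, 62)]
10. shoelace: 506.4931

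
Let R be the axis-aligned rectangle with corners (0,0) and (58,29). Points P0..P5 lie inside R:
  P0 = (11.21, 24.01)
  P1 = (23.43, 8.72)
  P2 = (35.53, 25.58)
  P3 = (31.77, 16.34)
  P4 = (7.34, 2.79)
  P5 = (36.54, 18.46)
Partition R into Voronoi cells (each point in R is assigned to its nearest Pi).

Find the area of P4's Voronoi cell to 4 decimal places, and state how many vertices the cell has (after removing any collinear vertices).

Area of P4's cell: 208.2768 (4 vertices)

1. box [0,58]×[0,29]: [(0, 0) (58, 0) (58, 29) (0, 29)]
2. ⊥bis P4·P0 via (9.275,13.4): [(0, 15.0915) (0, 0) (58, 0) (58, 4.5138)]  |A|=568.5537
3. ⊥bis P4·P1 via (15.385,5.755): [(12.8047, 12.7563) (0, 15.0915) (0, 0) (17.506, 0)]  |A|=208.2768
4. ⊥bis P4·P2 via (21.435,14.185): [(12.8047, 12.7563) (0, 15.0915) (0, 0) (17.506, 0)]  |A|=208.2768
5. ⊥bis P4·P3 via (19.555,9.565): [(12.8047, 12.7563) (0, 15.0915) (0, 0) (17.506, 0)]  |A|=208.2768
6. ⊥bis P4·P5 via (21.94,10.625): [(12.8047, 12.7563) (0, 15.0915) (0, 0) (17.506, 0)]  |A|=208.2768
7. canonical 4-gon: [(12.8047, 12.7563) (0, 15.0915) (0, 0) (17.506, 0)]
8. shoelace: 208.2768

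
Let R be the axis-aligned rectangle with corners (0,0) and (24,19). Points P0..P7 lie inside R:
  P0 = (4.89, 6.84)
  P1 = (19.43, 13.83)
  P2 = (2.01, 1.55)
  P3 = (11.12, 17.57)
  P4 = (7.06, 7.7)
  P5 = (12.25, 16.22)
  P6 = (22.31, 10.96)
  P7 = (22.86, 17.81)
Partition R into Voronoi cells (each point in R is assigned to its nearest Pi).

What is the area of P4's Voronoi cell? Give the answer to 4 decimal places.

1. box [0,24]×[0,19]: [(0, 0) (24, 0) (24, 19) (0, 19)]
2. ⊥bis P4·P0 via (5.975,7.27): [(8.8562, 0) (24, 0) (24, 19) (1.3262, 19)]  |A|=359.2668
3. ⊥bis P4·P1 via (13.245,10.765): [(8.8562, 0) (18.5796, 0) (9.1641, 19) (1.3262, 19)]  |A|=166.8324
4. ⊥bis P4·P2 via (4.535,4.625): [(8.2236, 1.5961) (10.1674, 0) (18.5796, 0) (9.1641, 19) (1.3262, 19)]  |A|=165.786
5. ⊥bis P4·P3 via (9.09,12.635): [(2.8279, 15.2109) (8.2236, 1.5961) (10.1674, 0) (18.5796, 0) (13.1449, 10.967)]  |A|=117.9457
6. ⊥bis P4·P5 via (9.655,11.96): [(7.4175, 13.323) (2.8279, 15.2109) (8.2236, 1.5961) (10.1674, 0) (18.5796, 0) (13.9491, 9.3443)]  |A|=114.2459
7. ⊥bis P4·P6 via (14.685,9.33): [(7.4175, 13.323) (2.8279, 15.2109) (8.2236, 1.5961) (10.1674, 0) (16.6795, 0) (15.238, 6.7433) (13.9491, 9.3443)]  |A|=107.8392
8. ⊥bis P4·P7 via (14.96,12.755): [(7.4175, 13.323) (2.8279, 15.2109) (8.2236, 1.5961) (10.1674, 0) (16.6795, 0) (15.238, 6.7433) (13.9491, 9.3443)]  |A|=107.8392
9. canonical 7-gon: [(7.4175, 13.323) (2.8279, 15.2109) (8.2236, 1.5961) (10.1674, 0) (16.6795, 0) (15.238, 6.7433) (13.9491, 9.3443)]
10. shoelace: 107.8392

Area of P4's cell: 107.8392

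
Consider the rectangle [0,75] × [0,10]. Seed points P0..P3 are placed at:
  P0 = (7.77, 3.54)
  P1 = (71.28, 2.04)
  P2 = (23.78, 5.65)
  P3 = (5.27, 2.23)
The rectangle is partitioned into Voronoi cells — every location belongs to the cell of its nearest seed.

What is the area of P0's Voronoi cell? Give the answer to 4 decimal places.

1. box [0,75]×[0,10]: [(0, 0) (75, 0) (75, 10) (0, 10)]
2. ⊥bis P0·P1 via (39.525,2.79): [(0, 0) (39.4591, 0) (39.6953, 10) (0, 10)]  |A|=395.772
3. ⊥bis P0·P2 via (15.775,4.595): [(0, 0) (16.3806, 0) (15.0627, 10) (0, 10)]  |A|=157.2162
4. ⊥bis P0·P3 via (6.52,2.885): [(8.0317, 0) (16.3806, 0) (15.0627, 10) (2.7917, 10)]  |A|=103.0988
5. canonical 4-gon: [(8.0317, 0) (16.3806, 0) (15.0627, 10) (2.7917, 10)]
6. shoelace: 103.0988

Area of P0's cell: 103.0988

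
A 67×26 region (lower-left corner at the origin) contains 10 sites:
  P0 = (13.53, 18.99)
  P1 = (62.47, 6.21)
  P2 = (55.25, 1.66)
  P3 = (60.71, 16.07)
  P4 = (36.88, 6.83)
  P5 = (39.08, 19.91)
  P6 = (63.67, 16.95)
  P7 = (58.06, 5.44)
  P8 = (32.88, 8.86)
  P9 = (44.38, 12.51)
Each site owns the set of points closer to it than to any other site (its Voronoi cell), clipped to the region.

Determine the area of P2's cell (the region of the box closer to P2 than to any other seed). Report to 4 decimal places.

1. box [0,67]×[0,26]: [(0, 0) (67, 0) (67, 26) (0, 26)]
2. ⊥bis P2·P0 via (34.39,10.325): [(30.1011, 0) (67, 0) (67, 26) (40.9012, 26)]  |A|=818.9697
3. ⊥bis P2·P1 via (58.86,3.935): [(30.1011, 0) (61.3398, 0) (44.9548, 26) (40.9012, 26)]  |A|=458.7993
4. ⊥bis P2·P3 via (57.98,8.865): [(37.074, 16.7864) (30.1011, 0) (61.3398, 0) (55.0546, 9.9734)]  |A|=330.4462
5. ⊥bis P2·P4 via (46.065,4.245): [(48.3881, 12.4994) (44.8703, 0) (61.3398, 0) (55.0546, 9.9734)]  |A|=128.2355
6. ⊥bis P2·P5 via (47.165,10.785): [(48.8867, 12.3105) (48.1516, 11.6592) (44.8703, 0) (61.3398, 0) (55.0546, 9.9734)]  |A|=128.0037
7. ⊥bis P2·P6 via (59.46,9.305): [(48.8867, 12.3105) (48.1516, 11.6592) (44.8703, 0) (61.3398, 0) (55.0546, 9.9734)]  |A|=128.0037
8. ⊥bis P2·P7 via (56.655,3.55): [(47.7355, 10.1806) (44.8703, 0) (61.3398, 0) (61.2599, 0.1268)]  |A|=84.2906
9. ⊥bis P2·P8 via (44.065,5.26): [(47.7355, 10.1806) (44.8703, 0) (61.3398, 0) (61.2599, 0.1268)]  |A|=84.2906
10. ⊥bis P2·P9 via (49.815,7.085): [(50.703, 7.9746) (45.7056, 2.968) (44.8703, 0) (61.3398, 0) (61.2599, 0.1268)]  |A|=71.35
11. canonical 5-gon: [(50.703, 7.9746) (45.7056, 2.968) (44.8703, 0) (61.3398, 0) (61.2599, 0.1268)]
12. shoelace: 71.35

Area of P2's cell: 71.3500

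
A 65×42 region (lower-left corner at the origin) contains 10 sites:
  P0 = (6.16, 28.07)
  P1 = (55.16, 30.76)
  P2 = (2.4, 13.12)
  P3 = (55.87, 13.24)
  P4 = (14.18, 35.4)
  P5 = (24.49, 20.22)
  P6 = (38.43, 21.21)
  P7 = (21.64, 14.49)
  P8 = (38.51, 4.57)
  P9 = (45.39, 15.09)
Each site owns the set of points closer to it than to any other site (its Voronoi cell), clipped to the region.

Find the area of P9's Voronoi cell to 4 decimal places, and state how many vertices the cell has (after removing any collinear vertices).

Area of P9's cell: 149.3229 (4 vertices)

1. box [0,65]×[0,42]: [(0, 0) (65, 0) (65, 42) (0, 42)]
2. ⊥bis P9·P0 via (25.775,21.58): [(18.6348, 0) (65, 0) (65, 42) (32.5313, 42)]  |A|=1655.51
3. ⊥bis P9·P1 via (50.275,22.925): [(30.3337, 35.3581) (18.6348, 0) (65, 0) (65, 13.7442)]  |A|=1057.921
4. ⊥bis P9·P2 via (23.895,14.105): [(30.3337, 35.3581) (23.8228, 15.6799) (24.5414, 0) (65, 0) (65, 13.7442)]  |A|=1011.6143
5. ⊥bis P9·P3 via (50.63,14.165): [(51.9879, 21.8571) (30.3337, 35.3581) (23.8228, 15.6799) (24.5414, 0) (48.1295, 0)]  |A|=737.8238
6. ⊥bis P9·P4 via (29.785,25.245): [(51.9879, 21.8571) (34.625, 32.6825) (24.0942, 16.5001) (23.8228, 15.6799) (24.5414, 0) (48.1295, 0)]  |A|=689.0145
7. ⊥bis P9·P5 via (34.94,17.655): [(51.9879, 21.8571) (38.0972, 30.5177) (30.6065, 0) (48.1295, 0)]  |A|=435.8928
8. ⊥bis P9·P6 via (41.91,18.15): [(51.9879, 21.8571) (47.584, 24.6028) (32.4095, 7.3455) (30.6065, 0) (48.1295, 0)]  |A|=309.1568
9. ⊥bis P9·P7 via (33.515,14.79): [(51.9879, 21.8571) (47.584, 24.6028) (33.6669, 8.7755) (33.8886, 0) (48.1295, 0)]  |A|=291.4263
10. ⊥bis P9·P8 via (41.95,9.83): [(49.0456, 5.1895) (51.9879, 21.8571) (47.584, 24.6028) (37.2798, 12.8843)]  |A|=149.3229
11. canonical 4-gon: [(49.0456, 5.1895) (51.9879, 21.8571) (47.584, 24.6028) (37.2798, 12.8843)]
12. shoelace: 149.3229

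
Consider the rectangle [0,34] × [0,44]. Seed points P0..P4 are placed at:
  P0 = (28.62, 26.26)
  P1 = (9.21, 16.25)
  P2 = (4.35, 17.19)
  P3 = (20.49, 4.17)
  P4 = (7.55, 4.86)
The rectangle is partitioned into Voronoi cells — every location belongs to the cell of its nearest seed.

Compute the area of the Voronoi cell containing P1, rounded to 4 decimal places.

1. box [0,34]×[0,44]: [(0, 0) (34, 0) (34, 44) (0, 44)]
2. ⊥bis P1·P0 via (18.915,21.255): [(0, 0) (29.8765, 0) (7.1851, 44) (0, 44)]  |A|=815.3549
3. ⊥bis P1·P2 via (6.78,16.72): [(3.5461, 0) (29.8765, 0) (10.7277, 37.1306)]  |A|=488.832
4. ⊥bis P1·P3 via (14.85,10.21): [(3.5461, 0) (3.9159, 0) (21.4384, 16.362) (10.7277, 37.1306)]  |A|=276.4476
5. ⊥bis P1·P4 via (8.38,10.555): [(5.6641, 10.9508) (14.2961, 9.6928) (21.4384, 16.362) (10.7277, 37.1306)]  |A|=226.0598
6. canonical 4-gon: [(5.6641, 10.9508) (14.2961, 9.6928) (21.4384, 16.362) (10.7277, 37.1306)]
7. shoelace: 226.0598

Area of P1's cell: 226.0598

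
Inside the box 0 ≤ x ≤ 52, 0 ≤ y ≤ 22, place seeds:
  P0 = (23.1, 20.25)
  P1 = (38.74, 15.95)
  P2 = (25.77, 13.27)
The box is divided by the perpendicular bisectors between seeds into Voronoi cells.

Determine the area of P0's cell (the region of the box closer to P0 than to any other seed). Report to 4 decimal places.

1. box [0,52]×[0,22]: [(0, 0) (52, 0) (52, 22) (0, 22)]
2. ⊥bis P0·P1 via (30.92,18.1): [(0, 0) (25.9437, 0) (31.9923, 22) (0, 22)]  |A|=637.295
3. ⊥bis P0·P2 via (24.435,16.76): [(0, 7.4131) (31.2705, 19.3747) (31.9923, 22) (0, 22)]  |A|=270.0642
4. canonical 4-gon: [(0, 7.4131) (31.2705, 19.3747) (31.9923, 22) (0, 22)]
5. shoelace: 270.0642

Area of P0's cell: 270.0642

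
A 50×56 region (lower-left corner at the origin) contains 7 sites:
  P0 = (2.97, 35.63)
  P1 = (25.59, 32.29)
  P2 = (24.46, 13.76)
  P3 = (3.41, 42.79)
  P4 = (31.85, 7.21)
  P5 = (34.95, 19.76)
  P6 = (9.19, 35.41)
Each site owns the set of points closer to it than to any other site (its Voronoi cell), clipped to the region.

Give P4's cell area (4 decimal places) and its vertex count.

1. box [0,50]×[0,56]: [(0, 0) (50, 0) (50, 56) (0, 56)]
2. ⊥bis P4·P0 via (17.41,21.42): [(0, 3.7282) (0, 0) (50, 0) (50, 54.5375)]  |A|=1456.6425
3. ⊥bis P4·P1 via (28.72,19.75): [(11.5489, 15.4641) (0, 3.7282) (0, 0) (50, 0) (50, 25.0615)]  |A|=889.9513
4. ⊥bis P4·P2 via (28.155,10.485): [(38.5392, 22.2009) (18.8618, 0) (50, 0) (50, 25.0615)]  |A|=489.2606
5. ⊥bis P4·P3 via (17.63,25): [(38.5392, 22.2009) (18.8618, 0) (50, 0) (50, 25.0615)]  |A|=489.2606
6. ⊥bis P4·P5 via (33.4,13.485): [(31.2785, 14.009) (18.8618, 0) (50, 0) (50, 9.3846)]  |A|=305.9552
7. ⊥bis P4·P6 via (20.52,21.31): [(31.2785, 14.009) (18.8618, 0) (50, 0) (50, 9.3846)]  |A|=305.9552
8. canonical 4-gon: [(31.2785, 14.009) (18.8618, 0) (50, 0) (50, 9.3846)]
9. shoelace: 305.9552

Area of P4's cell: 305.9552 (4 vertices)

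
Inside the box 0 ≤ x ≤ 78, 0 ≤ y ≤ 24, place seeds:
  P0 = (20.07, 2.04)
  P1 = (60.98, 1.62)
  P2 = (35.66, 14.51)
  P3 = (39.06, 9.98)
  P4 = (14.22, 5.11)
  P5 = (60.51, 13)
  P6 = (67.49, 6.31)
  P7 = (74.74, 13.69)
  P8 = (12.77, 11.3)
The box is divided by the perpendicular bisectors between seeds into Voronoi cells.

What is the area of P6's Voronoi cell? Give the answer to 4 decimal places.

Area of P6's cell: 127.5864

1. box [0,78]×[0,24]: [(0, 0) (78, 0) (78, 24) (0, 24)]
2. ⊥bis P6·P0 via (43.78,4.175): [(44.1559, 0) (78, 0) (78, 24) (41.9948, 24)]  |A|=838.1907
3. ⊥bis P6·P1 via (64.235,3.965): [(67.0915, 0) (78, 0) (78, 24) (49.8012, 24)]  |A|=469.2877
4. ⊥bis P6·P2 via (51.575,10.41): [(53.6866, 18.6068) (67.0915, 0) (78, 0) (78, 24) (55.076, 24)]  |A|=455.0635
5. ⊥bis P6·P3 via (53.275,8.145): [(54.4828, 17.5016) (67.0915, 0) (78, 0) (78, 24) (55.3217, 24)]  |A|=451.3504
6. ⊥bis P6·P4 via (40.855,5.71): [(54.4828, 17.5016) (67.0915, 0) (78, 0) (78, 24) (55.3217, 24)]  |A|=451.3504
7. ⊥bis P6·P5 via (64,9.655): [(61.794, 7.3533) (67.0915, 0) (78, 0) (78, 24) (77.749, 24)]  |A|=236.6686
8. ⊥bis P6·P7 via (71.115,10): [(67.6207, 13.4327) (61.794, 7.3533) (67.0915, 0) (78, 0) (78, 3.2363)]  |A|=127.5864
9. ⊥bis P6·P8 via (40.13,8.805): [(67.6207, 13.4327) (61.794, 7.3533) (67.0915, 0) (78, 0) (78, 3.2363)]  |A|=127.5864
10. canonical 5-gon: [(67.6207, 13.4327) (61.794, 7.3533) (67.0915, 0) (78, 0) (78, 3.2363)]
11. shoelace: 127.5864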